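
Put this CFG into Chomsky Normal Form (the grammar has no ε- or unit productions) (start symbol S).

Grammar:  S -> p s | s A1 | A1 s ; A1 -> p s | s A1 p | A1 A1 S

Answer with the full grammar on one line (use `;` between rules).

S -> X1 X2 | X2 A1 | A1 X2; A1 -> X1 X2 | X2 Y1 | A1 Y2; X1 -> p; X2 -> s; Y1 -> A1 X1; Y2 -> A1 S

Introduce a nonterminal for each terminal appearing in a rule of length ≥ 2: X1 → p, X2 → s.
Binarize each right-hand side of length ≥ 3 by chaining fresh nonterminals (Y1, Y2, …): affected rules were A1 → X2 A1 X1; A1 → A1 A1 S.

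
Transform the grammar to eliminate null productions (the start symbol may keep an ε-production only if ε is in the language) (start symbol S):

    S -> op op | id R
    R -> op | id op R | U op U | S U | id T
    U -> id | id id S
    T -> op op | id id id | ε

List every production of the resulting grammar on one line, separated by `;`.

The nullable symbols are {T}.
ε ∉ L(G), so no ε-production is kept.
Expand every rule over subsets of its nullable positions: R → id T gives id T | id.

S -> op op | id R; R -> op | id op R | U op U | S U | id T | id; U -> id | id id S; T -> op op | id id id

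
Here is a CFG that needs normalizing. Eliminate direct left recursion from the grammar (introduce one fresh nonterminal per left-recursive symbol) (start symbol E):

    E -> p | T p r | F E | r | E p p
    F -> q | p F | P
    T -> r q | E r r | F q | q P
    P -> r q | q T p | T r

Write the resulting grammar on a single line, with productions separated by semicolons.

E -> p E' | T p r E' | F E E' | r E'; F -> q | p F | P; T -> r q | E r r | F q | q P; P -> r q | q T p | T r; E' -> p p E' | ε

E is directly left-recursive.
For E: α = {p p}, β = {p, T p r, F E, r}. Rewrite as E → β E' and E' → α E' | ε.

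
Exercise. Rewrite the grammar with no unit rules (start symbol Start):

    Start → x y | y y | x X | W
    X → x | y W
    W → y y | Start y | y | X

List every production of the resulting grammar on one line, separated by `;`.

Unit pairs: Start ⇒* {W, X}; W ⇒* {X}.
For each unit pair (A, B), copy every non-unit production of B to A, then drop all unit productions.

Start → x y | y y | x X | x | y W | Start y | y; X → x | y W; W → x | y W | y y | Start y | y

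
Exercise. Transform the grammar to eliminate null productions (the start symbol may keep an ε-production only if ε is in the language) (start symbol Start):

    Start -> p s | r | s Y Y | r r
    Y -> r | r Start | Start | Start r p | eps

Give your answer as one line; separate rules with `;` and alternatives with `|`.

Nullable nonterminals: {Y}.
ε ∉ L(G), so no ε-production is kept.
For each production, add variants omitting each subset of nullable occurrences: Start → s Y Y gives s Y Y | s Y | s.

Start -> p s | r | s Y Y | s Y | s | r r; Y -> r | r Start | Start | Start r p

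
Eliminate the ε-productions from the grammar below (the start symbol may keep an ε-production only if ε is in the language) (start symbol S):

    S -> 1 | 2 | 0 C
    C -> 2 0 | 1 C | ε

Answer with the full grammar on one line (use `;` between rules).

Nullable nonterminals: {C}.
ε ∉ L(G), so no ε-production is kept.
Expand every rule over subsets of its nullable positions: S → 0 C gives 0 C | 0. C → 1 C gives 1 C | 1.

S -> 1 | 2 | 0 C | 0; C -> 2 0 | 1 C | 1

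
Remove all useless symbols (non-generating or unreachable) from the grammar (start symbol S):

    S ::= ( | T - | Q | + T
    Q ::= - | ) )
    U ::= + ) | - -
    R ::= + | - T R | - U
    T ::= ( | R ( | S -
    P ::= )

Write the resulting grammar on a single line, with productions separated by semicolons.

Generating nonterminals: {P, Q, R, S, T, U}.
Reachable from S after that: {Q, R, S, T, U}.
Removed useless symbols: {P} and every production mentioning them.

S ::= ( | T - | Q | + T; Q ::= - | ) ); U ::= + ) | - -; R ::= + | - T R | - U; T ::= ( | R ( | S -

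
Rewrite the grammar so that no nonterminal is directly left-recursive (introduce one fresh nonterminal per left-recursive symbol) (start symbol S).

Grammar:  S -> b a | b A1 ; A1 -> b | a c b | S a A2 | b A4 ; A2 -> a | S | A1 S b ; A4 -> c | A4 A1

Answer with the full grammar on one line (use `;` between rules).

S -> b a | b A1; A1 -> b | a c b | S a A2 | b A4; A2 -> a | S | A1 S b; A4 -> c A4'; A4' -> A1 A4' | ε

A4 is directly left-recursive.
For A4: α = {A1}, β = {c}. Rewrite as A4 → β A4' and A4' → α A4' | ε.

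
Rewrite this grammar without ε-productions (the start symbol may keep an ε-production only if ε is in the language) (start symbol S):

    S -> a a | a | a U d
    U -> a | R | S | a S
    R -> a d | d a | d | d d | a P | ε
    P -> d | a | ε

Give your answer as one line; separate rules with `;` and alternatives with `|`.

S -> a a | a | a U d | a d; U -> a | R | S | a S; R -> a d | d a | d | d d | a P | a; P -> d | a

The nullable symbols are {P, R, U}.
ε ∉ L(G), so no ε-production is kept.
Add the nullable-subset variants: S → a U d gives a U d | a d. R → a P gives a P | a.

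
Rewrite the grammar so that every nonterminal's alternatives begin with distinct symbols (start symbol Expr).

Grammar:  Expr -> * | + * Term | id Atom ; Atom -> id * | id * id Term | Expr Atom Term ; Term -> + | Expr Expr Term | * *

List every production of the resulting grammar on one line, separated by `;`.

Atom has alternatives sharing prefix 'id *': factor to Atom → id * Atom1 with Atom1 → ε | id Term.

Expr -> * | + * Term | id Atom; Atom -> Expr Atom Term | id * Atom1; Term -> + | Expr Expr Term | * *; Atom1 -> ε | id Term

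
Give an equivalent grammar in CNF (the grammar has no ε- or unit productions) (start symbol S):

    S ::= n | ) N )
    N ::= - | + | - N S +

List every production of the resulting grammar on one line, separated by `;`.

Introduce a nonterminal for each terminal appearing in a rule of length ≥ 2: X1 → ), X2 → -, X3 → +.
Binarize each right-hand side of length ≥ 3 by chaining fresh nonterminals (Y1, Y2, …): affected rules were S → X1 N X1; N → X2 N S X3.

S ::= n | X1 Y1; N ::= - | + | X2 Y2; X1 ::= ); X2 ::= -; X3 ::= +; Y1 ::= N X1; Y2 ::= N Y3; Y3 ::= S X3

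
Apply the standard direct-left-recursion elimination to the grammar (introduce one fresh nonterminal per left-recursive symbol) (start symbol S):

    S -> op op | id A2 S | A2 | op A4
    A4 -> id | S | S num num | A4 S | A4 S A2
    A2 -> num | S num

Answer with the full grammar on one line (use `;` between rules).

Left recursion appears on A4.
For A4: α = {S, S A2}, β = {id, S, S num num}. Rewrite as A4 → β A4' and A4' → α A4' | ε.

S -> op op | id A2 S | A2 | op A4; A4 -> id A4' | S A4' | S num num A4'; A2 -> num | S num; A4' -> S A4' | S A2 A4' | epsilon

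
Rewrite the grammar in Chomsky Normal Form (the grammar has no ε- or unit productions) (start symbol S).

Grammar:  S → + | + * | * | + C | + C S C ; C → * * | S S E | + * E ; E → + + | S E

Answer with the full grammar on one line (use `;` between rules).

S → + | X1 X2 | * | X1 C | X1 Y1; C → X2 X2 | S Y3 | X1 Y4; E → X1 X1 | S E; X1 → +; X2 → *; Y1 → C Y2; Y2 → S C; Y3 → S E; Y4 → X2 E

Introduce a nonterminal for each terminal appearing in a rule of length ≥ 2: X1 → +, X2 → *.
Binarize each right-hand side of length ≥ 3 by chaining fresh nonterminals (Y1, Y2, …): affected rules were S → X1 C S C; C → S S E; C → X1 X2 E.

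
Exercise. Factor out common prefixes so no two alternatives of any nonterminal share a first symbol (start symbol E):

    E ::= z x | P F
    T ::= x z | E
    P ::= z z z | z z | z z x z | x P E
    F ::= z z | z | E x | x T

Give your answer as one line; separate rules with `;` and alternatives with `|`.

P has alternatives sharing prefix 'z z': factor to P → z z P' with P' → z | ε | x z.
F has alternatives sharing prefix 'z': factor to F → z F' with F' → z | ε.

E ::= z x | P F; T ::= x z | E; P ::= x P E | z z P'; F ::= E x | x T | z F'; P' ::= z | ε | x z; F' ::= z | ε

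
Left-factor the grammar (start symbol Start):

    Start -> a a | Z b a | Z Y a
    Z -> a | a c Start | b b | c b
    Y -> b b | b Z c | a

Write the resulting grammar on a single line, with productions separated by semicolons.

Start -> a a | Z Start1; Z -> b b | c b | a Z1; Y -> a | b Y1; Start1 -> b a | Y a; Z1 -> ε | c Start; Y1 -> b | Z c

Start has alternatives sharing prefix 'Z': factor to Start → Z Start1 with Start1 → b a | Y a.
Z has alternatives sharing prefix 'a': factor to Z → a Z1 with Z1 → ε | c Start.
Y has alternatives sharing prefix 'b': factor to Y → b Y1 with Y1 → b | Z c.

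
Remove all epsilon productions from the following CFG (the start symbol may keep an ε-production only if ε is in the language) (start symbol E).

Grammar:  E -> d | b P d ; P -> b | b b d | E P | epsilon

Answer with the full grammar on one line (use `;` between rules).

E -> d | b P d | b d; P -> b | b b d | E P | E

Nullable set = {P}.
ε ∉ L(G), so no ε-production is kept.
Add the nullable-subset variants: E → b P d gives b P d | b d. P → E P gives E P | E.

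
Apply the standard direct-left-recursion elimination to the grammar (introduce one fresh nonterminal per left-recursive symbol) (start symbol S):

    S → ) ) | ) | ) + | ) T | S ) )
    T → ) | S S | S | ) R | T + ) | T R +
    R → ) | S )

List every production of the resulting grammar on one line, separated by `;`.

S → ) ) S' | ) S' | ) + S' | ) T S'; T → ) T' | S S T' | S T' | ) R T'; R → ) | S ); S' → ) ) S' | eps; T' → + ) T' | R + T' | eps

Left recursion appears on S, T.
For S: α = {) )}, β = {) ), ), ) +, ) T}. Rewrite as S → β S' and S' → α S' | ε.
For T: α = {+ ), R +}, β = {), S S, S, ) R}. Rewrite as T → β T' and T' → α T' | ε.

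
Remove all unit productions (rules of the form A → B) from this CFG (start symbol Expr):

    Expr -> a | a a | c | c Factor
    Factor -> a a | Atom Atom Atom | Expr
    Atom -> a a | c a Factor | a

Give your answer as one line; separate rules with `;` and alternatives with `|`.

Expr -> a | a a | c | c Factor; Factor -> a a | Atom Atom Atom | a | c | c Factor; Atom -> a a | c a Factor | a

Unit pairs: Factor ⇒* {Expr}.
Replace each nonterminal's rules with the union of the non-unit rules of every nonterminal it unit-derives.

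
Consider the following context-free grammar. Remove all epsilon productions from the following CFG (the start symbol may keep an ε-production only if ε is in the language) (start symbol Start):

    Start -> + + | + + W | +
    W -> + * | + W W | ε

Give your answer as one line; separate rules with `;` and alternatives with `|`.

Nullable set = {W}.
ε ∉ L(G), so no ε-production is kept.
Add the nullable-subset variants: W → + W W gives + W W | + W | +.

Start -> + + | + + W | +; W -> + * | + W W | + W | +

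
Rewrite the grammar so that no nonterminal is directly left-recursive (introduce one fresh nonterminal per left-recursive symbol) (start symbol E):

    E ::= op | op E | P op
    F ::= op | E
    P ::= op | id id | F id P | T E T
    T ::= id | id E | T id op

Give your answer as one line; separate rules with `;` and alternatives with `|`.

Left recursion appears on T.
For T: α = {id op}, β = {id, id E}. Rewrite as T → β T' and T' → α T' | ε.

E ::= op | op E | P op; F ::= op | E; P ::= op | id id | F id P | T E T; T ::= id T' | id E T'; T' ::= id op T' | epsilon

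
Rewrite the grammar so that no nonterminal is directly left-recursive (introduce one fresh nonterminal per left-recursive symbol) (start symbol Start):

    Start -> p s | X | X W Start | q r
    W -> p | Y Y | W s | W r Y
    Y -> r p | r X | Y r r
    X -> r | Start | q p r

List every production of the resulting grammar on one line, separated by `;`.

Left recursion appears on W, Y.
For W: α = {s, r Y}, β = {p, Y Y}. Rewrite as W → β W1 and W1 → α W1 | ε.
For Y: α = {r r}, β = {r p, r X}. Rewrite as Y → β Y1 and Y1 → α Y1 | ε.

Start -> p s | X | X W Start | q r; W -> p W1 | Y Y W1; Y -> r p Y1 | r X Y1; X -> r | Start | q p r; W1 -> s W1 | r Y W1 | ε; Y1 -> r r Y1 | ε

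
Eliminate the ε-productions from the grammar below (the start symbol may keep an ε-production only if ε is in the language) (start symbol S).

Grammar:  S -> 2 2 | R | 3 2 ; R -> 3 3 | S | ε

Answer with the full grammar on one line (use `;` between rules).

Nullable nonterminals: {R, S}.
ε ∈ L(G) since S is nullable, so keep S → ε.

S -> 2 2 | R | 3 2 | ε; R -> 3 3 | S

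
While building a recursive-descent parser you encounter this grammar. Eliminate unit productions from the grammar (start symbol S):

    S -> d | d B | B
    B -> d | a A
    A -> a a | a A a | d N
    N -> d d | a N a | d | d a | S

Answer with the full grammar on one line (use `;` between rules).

Unit pairs: N ⇒* {B, S}; S ⇒* {B}.
Replace each nonterminal's rules with the union of the non-unit rules of every nonterminal it unit-derives.

S -> d | a A | d B; B -> d | a A; A -> a a | a A a | d N; N -> d | a A | d B | d d | a N a | d a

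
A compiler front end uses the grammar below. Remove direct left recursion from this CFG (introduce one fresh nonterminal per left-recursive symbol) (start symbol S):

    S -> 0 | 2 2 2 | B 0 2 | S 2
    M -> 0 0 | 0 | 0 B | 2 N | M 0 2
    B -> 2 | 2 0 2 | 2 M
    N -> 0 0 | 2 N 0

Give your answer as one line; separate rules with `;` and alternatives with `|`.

S -> 0 S' | 2 2 2 S' | B 0 2 S'; M -> 0 0 M' | 0 M' | 0 B M' | 2 N M'; B -> 2 | 2 0 2 | 2 M; N -> 0 0 | 2 N 0; S' -> 2 S' | ε; M' -> 0 2 M' | ε

Left recursion appears on S, M.
For S: α = {2}, β = {0, 2 2 2, B 0 2}. Rewrite as S → β S' and S' → α S' | ε.
For M: α = {0 2}, β = {0 0, 0, 0 B, 2 N}. Rewrite as M → β M' and M' → α M' | ε.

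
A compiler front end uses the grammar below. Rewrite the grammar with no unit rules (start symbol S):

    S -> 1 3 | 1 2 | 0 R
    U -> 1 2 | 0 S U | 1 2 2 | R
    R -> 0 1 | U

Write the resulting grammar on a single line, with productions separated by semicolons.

Unit pairs: R ⇒* {U}; U ⇒* {R}.
Replace each nonterminal's rules with the union of the non-unit rules of every nonterminal it unit-derives.

S -> 1 3 | 1 2 | 0 R; U -> 1 2 | 0 S U | 1 2 2 | 0 1; R -> 1 2 | 0 S U | 1 2 2 | 0 1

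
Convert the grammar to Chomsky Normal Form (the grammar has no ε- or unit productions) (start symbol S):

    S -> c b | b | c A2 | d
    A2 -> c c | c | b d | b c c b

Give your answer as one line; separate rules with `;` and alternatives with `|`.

Introduce a nonterminal for each terminal appearing in a rule of length ≥ 2: X1 → c, X2 → b, X3 → d.
Binarize each right-hand side of length ≥ 3 by chaining fresh nonterminals (Y1, Y2, …): affected rules were A2 → X2 X1 X1 X2.

S -> X1 X2 | b | X1 A2 | d; A2 -> X1 X1 | c | X2 X3 | X2 Y1; X1 -> c; X2 -> b; X3 -> d; Y1 -> X1 Y2; Y2 -> X1 X2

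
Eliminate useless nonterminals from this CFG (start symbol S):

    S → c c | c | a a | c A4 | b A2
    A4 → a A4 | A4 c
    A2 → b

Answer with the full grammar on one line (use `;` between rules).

Generating nonterminals: {A2, S}.
Reachable from S after that: {A2, S}.
Removed useless symbols: {A4} and every production mentioning them.

S → c c | c | a a | b A2; A2 → b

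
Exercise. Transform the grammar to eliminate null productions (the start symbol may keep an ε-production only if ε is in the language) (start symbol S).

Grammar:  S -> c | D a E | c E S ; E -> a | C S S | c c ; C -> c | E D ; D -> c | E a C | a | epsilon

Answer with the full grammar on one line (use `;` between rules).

The nullable symbols are {D}.
ε ∉ L(G), so no ε-production is kept.
Expand every rule over subsets of its nullable positions: S → D a E gives D a E | a E. C → E D gives E D | E.

S -> c | D a E | a E | c E S; E -> a | C S S | c c; C -> c | E D | E; D -> c | E a C | a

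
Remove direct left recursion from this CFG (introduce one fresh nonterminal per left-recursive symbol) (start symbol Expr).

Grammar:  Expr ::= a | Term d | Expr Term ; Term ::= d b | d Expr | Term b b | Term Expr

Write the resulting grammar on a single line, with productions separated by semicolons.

Expr ::= a Expr1 | Term d Expr1; Term ::= d b Term1 | d Expr Term1; Expr1 ::= Term Expr1 | ε; Term1 ::= b b Term1 | Expr Term1 | ε

Expr, Term are directly left-recursive.
For Expr: α = {Term}, β = {a, Term d}. Rewrite as Expr → β Expr1 and Expr1 → α Expr1 | ε.
For Term: α = {b b, Expr}, β = {d b, d Expr}. Rewrite as Term → β Term1 and Term1 → α Term1 | ε.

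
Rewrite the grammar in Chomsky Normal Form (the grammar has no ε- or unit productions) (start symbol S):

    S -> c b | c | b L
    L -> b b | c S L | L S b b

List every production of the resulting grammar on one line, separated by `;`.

Introduce a nonterminal for each terminal appearing in a rule of length ≥ 2: X1 → c, X2 → b.
Binarize each right-hand side of length ≥ 3 by chaining fresh nonterminals (Y1, Y2, …): affected rules were L → X1 S L; L → L S X2 X2.

S -> X1 X2 | c | X2 L; L -> X2 X2 | X1 Y1 | L Y2; X1 -> c; X2 -> b; Y1 -> S L; Y2 -> S Y3; Y3 -> X2 X2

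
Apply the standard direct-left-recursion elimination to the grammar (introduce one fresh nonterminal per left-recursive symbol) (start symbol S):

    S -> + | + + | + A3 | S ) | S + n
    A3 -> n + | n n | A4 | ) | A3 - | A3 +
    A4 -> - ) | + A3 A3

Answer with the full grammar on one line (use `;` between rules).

S, A3 are directly left-recursive.
For S: α = {), + n}, β = {+, + +, + A3}. Rewrite as S → β S' and S' → α S' | ε.
For A3: α = {-, +}, β = {n +, n n, A4, )}. Rewrite as A3 → β A3' and A3' → α A3' | ε.

S -> + S' | + + S' | + A3 S'; A3 -> n + A3' | n n A3' | A4 A3' | ) A3'; A4 -> - ) | + A3 A3; S' -> ) S' | + n S' | ε; A3' -> - A3' | + A3' | ε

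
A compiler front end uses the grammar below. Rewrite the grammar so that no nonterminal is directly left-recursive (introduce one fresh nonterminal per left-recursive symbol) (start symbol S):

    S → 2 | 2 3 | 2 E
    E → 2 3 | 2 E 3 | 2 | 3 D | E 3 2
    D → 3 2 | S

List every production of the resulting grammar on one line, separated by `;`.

S → 2 | 2 3 | 2 E; E → 2 3 E' | 2 E 3 E' | 2 E' | 3 D E'; D → 3 2 | S; E' → 3 2 E' | ε

Directly left-recursive nonterminal: E.
For E: α = {3 2}, β = {2 3, 2 E 3, 2, 3 D}. Rewrite as E → β E' and E' → α E' | ε.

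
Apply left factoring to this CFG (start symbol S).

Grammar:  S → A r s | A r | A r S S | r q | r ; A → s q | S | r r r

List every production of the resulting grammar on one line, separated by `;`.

S → A r S' | r S''; A → s q | S | r r r; S' → s | eps | S S; S'' → q | eps

S has alternatives sharing prefix 'A r': factor to S → A r S' with S' → s | ε | S S.
S has alternatives sharing prefix 'r': factor to S → r S'' with S'' → q | ε.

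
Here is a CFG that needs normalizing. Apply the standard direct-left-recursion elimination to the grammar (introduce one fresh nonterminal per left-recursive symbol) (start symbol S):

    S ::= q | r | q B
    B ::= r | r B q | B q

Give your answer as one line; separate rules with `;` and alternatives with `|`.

Left recursion appears on B.
For B: α = {q}, β = {r, r B q}. Rewrite as B → β B' and B' → α B' | ε.

S ::= q | r | q B; B ::= r B' | r B q B'; B' ::= q B' | epsilon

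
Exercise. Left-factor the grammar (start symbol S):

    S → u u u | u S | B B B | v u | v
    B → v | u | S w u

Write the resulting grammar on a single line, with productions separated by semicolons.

S → B B B | u S' | v S''; B → v | u | S w u; S' → u u | S; S'' → u | ε

S has alternatives sharing prefix 'u': factor to S → u S' with S' → u u | S.
S has alternatives sharing prefix 'v': factor to S → v S'' with S'' → u | ε.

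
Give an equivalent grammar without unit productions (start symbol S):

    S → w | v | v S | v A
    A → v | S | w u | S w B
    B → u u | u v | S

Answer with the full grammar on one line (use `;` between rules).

Unit pairs: A ⇒* {S}; B ⇒* {S}.
For every A with A ⇒* B via unit rules, add B's non-unit alternatives to A; then delete every rule of the form X → Y.

S → w | v | v S | v A; A → w | v | v S | v A | w u | S w B; B → u u | u v | w | v | v S | v A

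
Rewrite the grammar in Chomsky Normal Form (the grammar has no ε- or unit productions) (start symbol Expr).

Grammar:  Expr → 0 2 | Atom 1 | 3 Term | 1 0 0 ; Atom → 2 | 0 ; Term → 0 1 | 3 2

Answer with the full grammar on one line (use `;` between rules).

Introduce a nonterminal for each terminal appearing in a rule of length ≥ 2: X1 → 0, X2 → 2, X3 → 1, X4 → 3.
Binarize each right-hand side of length ≥ 3 by chaining fresh nonterminals (Y1, Y2, …): affected rules were Expr → X3 X1 X1.

Expr → X1 X2 | Atom X3 | X4 Term | X3 Y1; Atom → 2 | 0; Term → X1 X3 | X4 X2; X1 → 0; X2 → 2; X3 → 1; X4 → 3; Y1 → X1 X1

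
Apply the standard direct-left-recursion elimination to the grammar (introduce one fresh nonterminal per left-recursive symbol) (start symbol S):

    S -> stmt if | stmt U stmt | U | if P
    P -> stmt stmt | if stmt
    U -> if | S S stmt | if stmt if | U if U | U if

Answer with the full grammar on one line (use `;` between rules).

Directly left-recursive nonterminal: U.
For U: α = {if U, if}, β = {if, S S stmt, if stmt if}. Rewrite as U → β U' and U' → α U' | ε.

S -> stmt if | stmt U stmt | U | if P; P -> stmt stmt | if stmt; U -> if U' | S S stmt U' | if stmt if U'; U' -> if U U' | if U' | ε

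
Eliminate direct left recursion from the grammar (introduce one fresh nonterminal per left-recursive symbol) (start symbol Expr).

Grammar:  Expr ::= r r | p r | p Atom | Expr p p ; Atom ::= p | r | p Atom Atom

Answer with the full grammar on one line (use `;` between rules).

Left recursion appears on Expr.
For Expr: α = {p p}, β = {r r, p r, p Atom}. Rewrite as Expr → β Expr1 and Expr1 → α Expr1 | ε.

Expr ::= r r Expr1 | p r Expr1 | p Atom Expr1; Atom ::= p | r | p Atom Atom; Expr1 ::= p p Expr1 | ε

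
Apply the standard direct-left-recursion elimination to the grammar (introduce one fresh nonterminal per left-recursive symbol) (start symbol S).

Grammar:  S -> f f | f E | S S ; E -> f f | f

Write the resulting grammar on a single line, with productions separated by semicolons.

S -> f f S' | f E S'; E -> f f | f; S' -> S S' | ε

S is directly left-recursive.
For S: α = {S}, β = {f f, f E}. Rewrite as S → β S' and S' → α S' | ε.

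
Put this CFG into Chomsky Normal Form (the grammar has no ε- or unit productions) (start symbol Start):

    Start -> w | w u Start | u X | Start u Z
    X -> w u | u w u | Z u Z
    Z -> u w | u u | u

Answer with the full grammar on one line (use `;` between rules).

Start -> w | X1 Y1 | X2 X | Start Y2; X -> X1 X2 | X2 Y3 | Z Y4; Z -> X2 X1 | X2 X2 | u; X1 -> w; X2 -> u; Y1 -> X2 Start; Y2 -> X2 Z; Y3 -> X1 X2; Y4 -> X2 Z

Introduce a nonterminal for each terminal appearing in a rule of length ≥ 2: X1 → w, X2 → u.
Binarize each right-hand side of length ≥ 3 by chaining fresh nonterminals (Y1, Y2, …): affected rules were Start → X1 X2 Start; Start → Start X2 Z; X → X2 X1 X2; X → Z X2 Z.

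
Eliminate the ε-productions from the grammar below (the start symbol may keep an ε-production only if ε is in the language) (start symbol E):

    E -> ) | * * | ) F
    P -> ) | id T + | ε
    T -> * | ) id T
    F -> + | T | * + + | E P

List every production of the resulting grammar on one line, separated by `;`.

The nullable symbols are {P}.
ε ∉ L(G), so no ε-production is kept.
Add the nullable-subset variants: F → E P gives E P | E.

E -> ) | * * | ) F; P -> ) | id T +; T -> * | ) id T; F -> + | T | * + + | E P | E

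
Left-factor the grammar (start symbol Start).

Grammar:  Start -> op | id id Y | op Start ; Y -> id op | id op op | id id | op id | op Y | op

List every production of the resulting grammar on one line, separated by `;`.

Start -> id id Y | op Start1; Y -> id Y1 | op Y2; Start1 -> ε | Start; Y1 -> id | op Y11; Y2 -> id | Y | ε; Y11 -> ε | op

Start has alternatives sharing prefix 'op': factor to Start → op Start1 with Start1 → ε | Start.
Y has alternatives sharing prefix 'id': factor to Y → id Y1 with Y1 → op | op op | id.
Y has alternatives sharing prefix 'op': factor to Y → op Y2 with Y2 → id | Y | ε.
Y1 has alternatives sharing prefix 'op': factor to Y1 → op Y11 with Y11 → ε | op.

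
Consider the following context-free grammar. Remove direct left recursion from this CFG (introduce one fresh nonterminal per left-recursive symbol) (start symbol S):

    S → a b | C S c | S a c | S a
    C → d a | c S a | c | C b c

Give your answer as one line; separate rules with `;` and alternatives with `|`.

S → a b S' | C S c S'; C → d a C' | c S a C' | c C'; S' → a c S' | a S' | ε; C' → b c C' | ε

S, C are directly left-recursive.
For S: α = {a c, a}, β = {a b, C S c}. Rewrite as S → β S' and S' → α S' | ε.
For C: α = {b c}, β = {d a, c S a, c}. Rewrite as C → β C' and C' → α C' | ε.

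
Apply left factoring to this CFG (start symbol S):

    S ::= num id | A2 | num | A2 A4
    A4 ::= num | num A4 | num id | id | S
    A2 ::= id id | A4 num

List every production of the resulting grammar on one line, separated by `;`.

S has alternatives sharing prefix 'num': factor to S → num S' with S' → id | ε.
S has alternatives sharing prefix 'A2': factor to S → A2 S'' with S'' → ε | A4.
A4 has alternatives sharing prefix 'num': factor to A4 → num A4' with A4' → ε | A4 | id.

S ::= num S' | A2 S''; A4 ::= id | S | num A4'; A2 ::= id id | A4 num; S' ::= id | epsilon; S'' ::= epsilon | A4; A4' ::= epsilon | A4 | id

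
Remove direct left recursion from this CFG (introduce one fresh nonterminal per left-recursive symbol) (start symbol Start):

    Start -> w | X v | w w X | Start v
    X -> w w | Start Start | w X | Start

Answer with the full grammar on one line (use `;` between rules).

Start -> w Start1 | X v Start1 | w w X Start1; X -> w w | Start Start | w X | Start; Start1 -> v Start1 | ε

Start is directly left-recursive.
For Start: α = {v}, β = {w, X v, w w X}. Rewrite as Start → β Start1 and Start1 → α Start1 | ε.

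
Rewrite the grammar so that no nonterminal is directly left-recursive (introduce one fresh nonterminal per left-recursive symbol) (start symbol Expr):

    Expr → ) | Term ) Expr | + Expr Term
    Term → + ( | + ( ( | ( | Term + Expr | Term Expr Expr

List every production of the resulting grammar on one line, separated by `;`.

Directly left-recursive nonterminal: Term.
For Term: α = {+ Expr, Expr Expr}, β = {+ (, + ( (, (}. Rewrite as Term → β Term1 and Term1 → α Term1 | ε.

Expr → ) | Term ) Expr | + Expr Term; Term → + ( Term1 | + ( ( Term1 | ( Term1; Term1 → + Expr Term1 | Expr Expr Term1 | epsilon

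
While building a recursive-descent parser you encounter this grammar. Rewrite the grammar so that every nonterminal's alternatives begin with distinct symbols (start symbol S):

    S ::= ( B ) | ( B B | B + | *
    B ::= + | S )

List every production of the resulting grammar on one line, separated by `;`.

S has alternatives sharing prefix '( B': factor to S → ( B S' with S' → ) | B.

S ::= B + | * | ( B S'; B ::= + | S ); S' ::= ) | B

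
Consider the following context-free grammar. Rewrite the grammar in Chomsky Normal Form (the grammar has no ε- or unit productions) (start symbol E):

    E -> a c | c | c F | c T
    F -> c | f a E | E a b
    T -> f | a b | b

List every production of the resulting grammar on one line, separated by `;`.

E -> X1 X2 | c | X2 F | X2 T; F -> c | X3 Y1 | E Y2; T -> f | X1 X4 | b; X1 -> a; X2 -> c; X3 -> f; X4 -> b; Y1 -> X1 E; Y2 -> X1 X4

Introduce a nonterminal for each terminal appearing in a rule of length ≥ 2: X1 → a, X2 → c, X3 → f, X4 → b.
Binarize each right-hand side of length ≥ 3 by chaining fresh nonterminals (Y1, Y2, …): affected rules were F → X3 X1 E; F → E X1 X4.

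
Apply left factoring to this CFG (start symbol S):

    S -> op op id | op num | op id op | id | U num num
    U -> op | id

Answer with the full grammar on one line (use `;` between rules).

S has alternatives sharing prefix 'op': factor to S → op S' with S' → op id | num | id op.

S -> id | U num num | op S'; U -> op | id; S' -> op id | num | id op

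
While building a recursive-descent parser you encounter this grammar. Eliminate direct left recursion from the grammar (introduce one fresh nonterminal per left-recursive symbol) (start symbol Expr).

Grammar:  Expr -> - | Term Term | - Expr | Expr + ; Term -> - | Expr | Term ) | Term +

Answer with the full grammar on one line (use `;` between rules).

Expr -> - Expr1 | Term Term Expr1 | - Expr Expr1; Term -> - Term1 | Expr Term1; Expr1 -> + Expr1 | ε; Term1 -> ) Term1 | + Term1 | ε

Left recursion appears on Expr, Term.
For Expr: α = {+}, β = {-, Term Term, - Expr}. Rewrite as Expr → β Expr1 and Expr1 → α Expr1 | ε.
For Term: α = {), +}, β = {-, Expr}. Rewrite as Term → β Term1 and Term1 → α Term1 | ε.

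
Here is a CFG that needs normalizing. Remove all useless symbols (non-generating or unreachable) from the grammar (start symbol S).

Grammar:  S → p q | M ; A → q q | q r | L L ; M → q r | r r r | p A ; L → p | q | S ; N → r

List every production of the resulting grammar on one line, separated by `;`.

S → p q | M; A → q q | q r | L L; M → q r | r r r | p A; L → p | q | S

Generating nonterminals: {A, L, M, N, S}.
Reachable from S after that: {A, L, M, S}.
Removed useless symbols: {N} and every production mentioning them.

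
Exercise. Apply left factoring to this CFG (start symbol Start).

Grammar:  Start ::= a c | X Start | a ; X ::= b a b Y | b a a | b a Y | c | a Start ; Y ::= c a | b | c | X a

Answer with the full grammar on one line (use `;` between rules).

Start ::= X Start | a Start1; X ::= c | a Start | b a X1; Y ::= b | X a | c Y1; Start1 ::= c | ε; X1 ::= b Y | a | Y; Y1 ::= a | ε

Start has alternatives sharing prefix 'a': factor to Start → a Start1 with Start1 → c | ε.
X has alternatives sharing prefix 'b a': factor to X → b a X1 with X1 → b Y | a | Y.
Y has alternatives sharing prefix 'c': factor to Y → c Y1 with Y1 → a | ε.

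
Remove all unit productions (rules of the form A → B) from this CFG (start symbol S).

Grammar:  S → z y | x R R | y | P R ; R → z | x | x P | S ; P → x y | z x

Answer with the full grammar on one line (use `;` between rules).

S → z y | x R R | y | P R; R → z y | x R R | y | P R | z | x | x P; P → x y | z x

Unit pairs: R ⇒* {S}.
For every A with A ⇒* B via unit rules, add B's non-unit alternatives to A; then delete every rule of the form X → Y.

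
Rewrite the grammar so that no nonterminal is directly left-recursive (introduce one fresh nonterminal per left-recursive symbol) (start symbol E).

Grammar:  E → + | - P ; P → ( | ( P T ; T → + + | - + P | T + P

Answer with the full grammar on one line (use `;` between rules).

E → + | - P; P → ( | ( P T; T → + + T' | - + P T'; T' → + P T' | ε

Left recursion appears on T.
For T: α = {+ P}, β = {+ +, - + P}. Rewrite as T → β T' and T' → α T' | ε.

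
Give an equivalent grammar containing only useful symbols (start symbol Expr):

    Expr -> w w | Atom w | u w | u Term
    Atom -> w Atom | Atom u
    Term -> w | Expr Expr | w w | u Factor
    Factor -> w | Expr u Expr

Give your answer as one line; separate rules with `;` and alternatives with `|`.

Generating nonterminals: {Expr, Factor, Term}.
Reachable from Expr after that: {Expr, Factor, Term}.
Removed useless symbols: {Atom} and every production mentioning them.

Expr -> w w | u w | u Term; Term -> w | Expr Expr | w w | u Factor; Factor -> w | Expr u Expr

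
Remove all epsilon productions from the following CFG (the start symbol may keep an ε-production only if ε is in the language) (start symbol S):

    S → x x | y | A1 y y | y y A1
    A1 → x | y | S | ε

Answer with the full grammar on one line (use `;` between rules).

S → x x | y | A1 y y | y y | y y A1; A1 → x | y | S

Nullable set = {A1}.
ε ∉ L(G), so no ε-production is kept.
Expand every rule over subsets of its nullable positions: S → A1 y y gives A1 y y | y y.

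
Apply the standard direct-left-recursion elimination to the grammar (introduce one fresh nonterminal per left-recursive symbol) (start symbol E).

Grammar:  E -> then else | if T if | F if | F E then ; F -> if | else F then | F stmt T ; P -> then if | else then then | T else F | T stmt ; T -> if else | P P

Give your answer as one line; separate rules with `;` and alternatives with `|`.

E -> then else | if T if | F if | F E then; F -> if F' | else F then F'; P -> then if | else then then | T else F | T stmt; T -> if else | P P; F' -> stmt T F' | ε

F is directly left-recursive.
For F: α = {stmt T}, β = {if, else F then}. Rewrite as F → β F' and F' → α F' | ε.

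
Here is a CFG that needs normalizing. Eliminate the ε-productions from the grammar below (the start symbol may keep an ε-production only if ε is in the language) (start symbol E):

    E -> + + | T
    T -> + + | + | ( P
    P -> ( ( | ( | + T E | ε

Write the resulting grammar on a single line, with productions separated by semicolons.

E -> + + | T; T -> + + | + | ( P | (; P -> ( ( | ( | + T E

Nullable set = {P}.
ε ∉ L(G), so no ε-production is kept.
Expand every rule over subsets of its nullable positions: T → ( P gives ( P | (.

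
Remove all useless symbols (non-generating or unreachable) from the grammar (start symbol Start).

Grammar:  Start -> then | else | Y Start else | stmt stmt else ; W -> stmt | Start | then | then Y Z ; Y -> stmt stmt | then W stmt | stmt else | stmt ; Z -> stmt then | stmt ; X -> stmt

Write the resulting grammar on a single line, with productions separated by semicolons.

Generating nonterminals: {Start, W, X, Y, Z}.
Reachable from Start after that: {Start, W, Y, Z}.
Removed useless symbols: {X} and every production mentioning them.

Start -> then | else | Y Start else | stmt stmt else; W -> stmt | Start | then | then Y Z; Y -> stmt stmt | then W stmt | stmt else | stmt; Z -> stmt then | stmt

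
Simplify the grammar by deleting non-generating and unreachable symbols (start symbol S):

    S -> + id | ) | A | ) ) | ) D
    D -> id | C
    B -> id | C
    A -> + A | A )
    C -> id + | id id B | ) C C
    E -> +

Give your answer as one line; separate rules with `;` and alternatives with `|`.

Generating nonterminals: {B, C, D, E, S}.
Reachable from S after that: {B, C, D, S}.
Removed useless symbols: {A, E} and every production mentioning them.

S -> + id | ) | ) ) | ) D; D -> id | C; B -> id | C; C -> id + | id id B | ) C C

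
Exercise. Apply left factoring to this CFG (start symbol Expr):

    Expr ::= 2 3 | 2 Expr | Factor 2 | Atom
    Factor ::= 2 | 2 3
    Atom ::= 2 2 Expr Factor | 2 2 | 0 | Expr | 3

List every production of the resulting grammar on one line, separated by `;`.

Expr ::= Factor 2 | Atom | 2 Expr1; Factor ::= 2 Factor1; Atom ::= 0 | Expr | 3 | 2 2 Atom1; Expr1 ::= 3 | Expr; Factor1 ::= ε | 3; Atom1 ::= Expr Factor | ε

Expr has alternatives sharing prefix '2': factor to Expr → 2 Expr1 with Expr1 → 3 | Expr.
Factor has alternatives sharing prefix '2': factor to Factor → 2 Factor1 with Factor1 → ε | 3.
Atom has alternatives sharing prefix '2 2': factor to Atom → 2 2 Atom1 with Atom1 → Expr Factor | ε.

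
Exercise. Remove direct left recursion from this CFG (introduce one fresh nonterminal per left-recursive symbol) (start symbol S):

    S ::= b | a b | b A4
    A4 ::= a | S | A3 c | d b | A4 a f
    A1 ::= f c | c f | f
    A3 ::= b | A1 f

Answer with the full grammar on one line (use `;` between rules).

S ::= b | a b | b A4; A4 ::= a A4' | S A4' | A3 c A4' | d b A4'; A1 ::= f c | c f | f; A3 ::= b | A1 f; A4' ::= a f A4' | epsilon

A4 is directly left-recursive.
For A4: α = {a f}, β = {a, S, A3 c, d b}. Rewrite as A4 → β A4' and A4' → α A4' | ε.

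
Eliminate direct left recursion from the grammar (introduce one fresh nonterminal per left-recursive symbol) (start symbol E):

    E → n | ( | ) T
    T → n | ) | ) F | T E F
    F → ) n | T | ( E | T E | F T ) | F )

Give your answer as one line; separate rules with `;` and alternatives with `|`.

Left recursion appears on T, F.
For T: α = {E F}, β = {n, ), ) F}. Rewrite as T → β T' and T' → α T' | ε.
For F: α = {T ), )}, β = {) n, T, ( E, T E}. Rewrite as F → β F' and F' → α F' | ε.

E → n | ( | ) T; T → n T' | ) T' | ) F T'; F → ) n F' | T F' | ( E F' | T E F'; T' → E F T' | ε; F' → T ) F' | ) F' | ε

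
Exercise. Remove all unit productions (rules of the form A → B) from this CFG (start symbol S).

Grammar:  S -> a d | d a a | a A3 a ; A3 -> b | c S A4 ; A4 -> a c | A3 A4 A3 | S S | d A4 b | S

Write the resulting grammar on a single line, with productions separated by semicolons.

S -> a d | d a a | a A3 a; A3 -> b | c S A4; A4 -> a c | A3 A4 A3 | S S | d A4 b | a d | d a a | a A3 a

Unit pairs: A4 ⇒* {S}.
For each unit pair (A, B), copy every non-unit production of B to A, then drop all unit productions.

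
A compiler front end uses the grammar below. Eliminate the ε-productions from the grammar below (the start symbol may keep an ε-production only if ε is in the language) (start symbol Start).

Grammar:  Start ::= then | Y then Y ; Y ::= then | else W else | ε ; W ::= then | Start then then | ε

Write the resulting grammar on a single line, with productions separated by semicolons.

The nullable symbols are {W, Y}.
ε ∉ L(G), so no ε-production is kept.
Expand every rule over subsets of its nullable positions: Start → Y then Y gives Y then Y | Y then | then Y. Y → else W else gives else W else | else else.

Start ::= then | Y then Y | Y then | then Y; Y ::= then | else W else | else else; W ::= then | Start then then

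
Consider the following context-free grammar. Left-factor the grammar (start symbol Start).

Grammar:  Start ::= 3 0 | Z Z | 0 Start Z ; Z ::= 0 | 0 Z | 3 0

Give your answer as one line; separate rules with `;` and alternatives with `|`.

Start ::= 3 0 | Z Z | 0 Start Z; Z ::= 3 0 | 0 Z1; Z1 ::= ε | Z

Z has alternatives sharing prefix '0': factor to Z → 0 Z1 with Z1 → ε | Z.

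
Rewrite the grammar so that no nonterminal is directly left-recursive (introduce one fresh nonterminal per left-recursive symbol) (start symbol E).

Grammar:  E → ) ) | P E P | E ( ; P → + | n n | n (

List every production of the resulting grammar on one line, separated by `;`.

Directly left-recursive nonterminal: E.
For E: α = {(}, β = {) ), P E P}. Rewrite as E → β E' and E' → α E' | ε.

E → ) ) E' | P E P E'; P → + | n n | n (; E' → ( E' | ε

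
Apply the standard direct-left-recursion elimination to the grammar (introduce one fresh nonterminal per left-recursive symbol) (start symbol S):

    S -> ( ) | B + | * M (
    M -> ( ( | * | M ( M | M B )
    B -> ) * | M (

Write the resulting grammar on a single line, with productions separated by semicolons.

S -> ( ) | B + | * M (; M -> ( ( M' | * M'; B -> ) * | M (; M' -> ( M M' | B ) M' | ε

Left recursion appears on M.
For M: α = {( M, B )}, β = {( (, *}. Rewrite as M → β M' and M' → α M' | ε.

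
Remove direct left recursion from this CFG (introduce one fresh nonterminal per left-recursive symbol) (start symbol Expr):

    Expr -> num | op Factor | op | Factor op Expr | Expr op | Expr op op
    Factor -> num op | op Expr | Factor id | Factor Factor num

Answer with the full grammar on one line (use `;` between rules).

Left recursion appears on Expr, Factor.
For Expr: α = {op, op op}, β = {num, op Factor, op, Factor op Expr}. Rewrite as Expr → β Expr1 and Expr1 → α Expr1 | ε.
For Factor: α = {id, Factor num}, β = {num op, op Expr}. Rewrite as Factor → β Factor1 and Factor1 → α Factor1 | ε.

Expr -> num Expr1 | op Factor Expr1 | op Expr1 | Factor op Expr Expr1; Factor -> num op Factor1 | op Expr Factor1; Expr1 -> op Expr1 | op op Expr1 | ε; Factor1 -> id Factor1 | Factor num Factor1 | ε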